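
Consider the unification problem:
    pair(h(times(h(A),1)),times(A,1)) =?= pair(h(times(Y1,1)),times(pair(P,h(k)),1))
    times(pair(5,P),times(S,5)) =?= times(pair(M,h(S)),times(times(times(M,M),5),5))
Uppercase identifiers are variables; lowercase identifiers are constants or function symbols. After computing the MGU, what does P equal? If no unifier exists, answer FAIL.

Decompose pair/2: h(times(h(A),1)) =?= h(times(Y1,1)),  times(A,1) =?= times(pair(P,h(k)),1).
Decompose h/1: times(h(A),1) =?= times(Y1,1).
Decompose times/2: h(A) =?= Y1,  1 =?= 1.
Bind Y1 := h(A); no other remaining equation mentions Y1.
Delete trivial equation 1 =?= 1.
Decompose times/2: A =?= pair(P,h(k)),  1 =?= 1.
Bind A := pair(P,h(k)); no other remaining equation mentions A. Substituting into the earlier binding gives Y1 := h(pair(P,h(k))).
Delete trivial equation 1 =?= 1.
Decompose times/2: pair(5,P) =?= pair(M,h(S)),  times(S,5) =?= times(times(times(M,M),5),5).
Decompose pair/2: 5 =?= M,  P =?= h(S).
Bind M := 5; substituting into the one remaining equation that mentions M gives: times(S,5) =?= times(times(times(5,5),5),5).
Bind P := h(S); no other remaining equation mentions P. Substituting into the earlier bindings gives Y1 := h(pair(h(S),h(k))), A := pair(h(S),h(k)).
Decompose times/2: S =?= times(times(5,5),5),  5 =?= 5.
Bind S := times(times(5,5),5); no other remaining equation mentions S. Substituting into the earlier bindings gives Y1 := h(pair(h(times(times(5,5),5)),h(k))), A := pair(h(times(times(5,5),5)),h(k)), P := h(times(times(5,5),5)).
Delete trivial equation 5 =?= 5.
MGU = { Y1 := h(pair(h(times(times(5,5),5)),h(k))), A := pair(h(times(times(5,5),5)),h(k)), M := 5, P := h(times(times(5,5),5)), S := times(times(5,5),5) }, so P := h(times(times(5,5),5)).

h(times(times(5,5),5))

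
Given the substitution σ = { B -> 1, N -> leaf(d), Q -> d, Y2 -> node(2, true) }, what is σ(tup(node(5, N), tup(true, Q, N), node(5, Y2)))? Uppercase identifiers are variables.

tup(node(5, leaf(d)), tup(true, d, leaf(d)), node(5, node(2, true)))

Replace each occurrence of N with leaf(d).
Replace each occurrence of Q with d.
Replace each occurrence of Y2 with node(2, true).
Result: tup(node(5, leaf(d)), tup(true, d, leaf(d)), node(5, node(2, true))).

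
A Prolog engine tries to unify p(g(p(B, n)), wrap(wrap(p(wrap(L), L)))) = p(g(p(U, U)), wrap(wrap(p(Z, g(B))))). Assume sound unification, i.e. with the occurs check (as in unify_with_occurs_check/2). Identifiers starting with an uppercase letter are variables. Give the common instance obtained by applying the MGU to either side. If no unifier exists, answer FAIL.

Decompose p/2: g(p(B, n)) = g(p(U, U)),  wrap(wrap(p(wrap(L), L))) = wrap(wrap(p(Z, g(B)))).
Decompose g/1: p(B, n) = p(U, U).
Decompose p/2: B = U,  n = U.
Bind B := U; substituting into the one remaining equation that mentions B gives: wrap(wrap(p(wrap(L), L))) = wrap(wrap(p(Z, g(U)))).
Bind U := n; substituting into the remaining equation gives: wrap(wrap(p(wrap(L), L))) = wrap(wrap(p(Z, g(n)))). Substituting into the earlier binding gives B := n.
Decompose wrap/1: wrap(p(wrap(L), L)) = wrap(p(Z, g(n))).
Decompose wrap/1: p(wrap(L), L) = p(Z, g(n)).
Decompose p/2: wrap(L) = Z,  L = g(n).
Bind Z := wrap(L); no other remaining equation mentions Z.
Bind L := g(n). Substituting into the earlier binding gives Z := wrap(g(n)).
Applying the MGU to either side gives p(g(p(n, n)), wrap(wrap(p(wrap(g(n)), g(n))))).

p(g(p(n, n)), wrap(wrap(p(wrap(g(n)), g(n)))))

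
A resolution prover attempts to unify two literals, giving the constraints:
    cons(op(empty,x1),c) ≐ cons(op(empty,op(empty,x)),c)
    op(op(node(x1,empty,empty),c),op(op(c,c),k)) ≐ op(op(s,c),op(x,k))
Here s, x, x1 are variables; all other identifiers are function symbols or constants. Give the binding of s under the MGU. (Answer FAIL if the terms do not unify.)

Decompose cons/2: op(empty,x1) ≐ op(empty,op(empty,x)),  c ≐ c.
Decompose op/2: empty ≐ empty,  x1 ≐ op(empty,x).
Delete trivial equation empty ≐ empty.
Bind x1 := op(empty,x); substituting into the one remaining equation that mentions x1 gives: op(op(node(op(empty,x),empty,empty),c),op(op(c,c),k)) ≐ op(op(s,c),op(x,k)).
Delete trivial equation c ≐ c.
Decompose op/2: op(node(op(empty,x),empty,empty),c) ≐ op(s,c),  op(op(c,c),k) ≐ op(x,k).
Decompose op/2: node(op(empty,x),empty,empty) ≐ s,  c ≐ c.
Bind s := node(op(empty,x),empty,empty); no other remaining equation mentions s.
Delete trivial equation c ≐ c.
Decompose op/2: op(c,c) ≐ x,  k ≐ k.
Bind x := op(c,c); no other remaining equation mentions x. Substituting into the earlier bindings gives x1 := op(empty,op(c,c)), s := node(op(empty,op(c,c)),empty,empty).
Delete trivial equation k ≐ k.
MGU = { x1 -> op(empty,op(c,c)), s -> node(op(empty,op(c,c)),empty,empty), x -> op(c,c) }, so s -> node(op(empty,op(c,c)),empty,empty).

node(op(empty,op(c,c)),empty,empty)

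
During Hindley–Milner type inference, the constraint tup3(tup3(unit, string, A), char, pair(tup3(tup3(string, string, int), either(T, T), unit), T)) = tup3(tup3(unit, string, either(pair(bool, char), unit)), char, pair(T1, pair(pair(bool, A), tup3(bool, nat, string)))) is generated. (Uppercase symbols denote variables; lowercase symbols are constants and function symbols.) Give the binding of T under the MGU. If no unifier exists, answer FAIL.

pair(pair(bool, either(pair(bool, char), unit)), tup3(bool, nat, string))

Decompose tup3/3: tup3(unit, string, A) = tup3(unit, string, either(pair(bool, char), unit)),  char = char,  pair(tup3(tup3(string, string, int), either(T, T), unit), T) = pair(T1, pair(pair(bool, A), tup3(bool, nat, string))).
Decompose tup3/3: unit = unit,  string = string,  A = either(pair(bool, char), unit).
Delete trivial equation unit = unit.
Delete trivial equation string = string.
Bind A := either(pair(bool, char), unit); substituting into the one remaining equation that mentions A gives: pair(tup3(tup3(string, string, int), either(T, T), unit), T) = pair(T1, pair(pair(bool, either(pair(bool, char), unit)), tup3(bool, nat, string))).
Delete trivial equation char = char.
Decompose pair/2: tup3(tup3(string, string, int), either(T, T), unit) = T1,  T = pair(pair(bool, either(pair(bool, char), unit)), tup3(bool, nat, string)).
Bind T1 := tup3(tup3(string, string, int), either(T, T), unit); no other remaining equation mentions T1.
Bind T := pair(pair(bool, either(pair(bool, char), unit)), tup3(bool, nat, string)). Substituting into the earlier binding gives T1 := tup3(tup3(string, string, int), either(pair(pair(bool, either(pair(bool, char), unit)), tup3(bool, nat, string)), pair(pair(bool, either(pair(bool, char), unit)), tup3(bool, nat, string))), unit).
MGU = { A -> either(pair(bool, char), unit), T1 -> tup3(tup3(string, string, int), either(pair(pair(bool, either(pair(bool, char), unit)), tup3(bool, nat, string)), pair(pair(bool, either(pair(bool, char), unit)), tup3(bool, nat, string))), unit), T -> pair(pair(bool, either(pair(bool, char), unit)), tup3(bool, nat, string)) }, so T -> pair(pair(bool, either(pair(bool, char), unit)), tup3(bool, nat, string)).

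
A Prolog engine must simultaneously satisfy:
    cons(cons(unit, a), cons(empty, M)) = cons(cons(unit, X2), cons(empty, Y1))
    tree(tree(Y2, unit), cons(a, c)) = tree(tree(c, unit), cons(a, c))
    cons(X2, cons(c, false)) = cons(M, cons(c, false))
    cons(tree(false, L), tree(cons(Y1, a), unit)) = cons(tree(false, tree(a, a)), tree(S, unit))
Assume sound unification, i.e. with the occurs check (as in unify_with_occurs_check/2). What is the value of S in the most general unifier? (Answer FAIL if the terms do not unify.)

cons(a, a)

Decompose cons/2: cons(unit, a) = cons(unit, X2),  cons(empty, M) = cons(empty, Y1).
Decompose cons/2: unit = unit,  a = X2.
Delete trivial equation unit = unit.
Bind X2 := a; substituting into the one remaining equation that mentions X2 gives: cons(a, cons(c, false)) = cons(M, cons(c, false)).
Decompose cons/2: empty = empty,  M = Y1.
Delete trivial equation empty = empty.
Bind M := Y1; substituting into the one remaining equation that mentions M gives: cons(a, cons(c, false)) = cons(Y1, cons(c, false)).
Decompose tree/2: tree(Y2, unit) = tree(c, unit),  cons(a, c) = cons(a, c).
Decompose tree/2: Y2 = c,  unit = unit.
Bind Y2 := c; no other remaining equation mentions Y2.
Delete trivial equation unit = unit.
Delete trivial equation cons(a, c) = cons(a, c).
Decompose cons/2: a = Y1,  cons(c, false) = cons(c, false).
Bind Y1 := a; substituting into the one remaining equation that mentions Y1 gives: cons(tree(false, L), tree(cons(a, a), unit)) = cons(tree(false, tree(a, a)), tree(S, unit)). Substituting into the earlier binding gives M := a.
Delete trivial equation cons(c, false) = cons(c, false).
Decompose cons/2: tree(false, L) = tree(false, tree(a, a)),  tree(cons(a, a), unit) = tree(S, unit).
Decompose tree/2: false = false,  L = tree(a, a).
Delete trivial equation false = false.
Bind L := tree(a, a); no other remaining equation mentions L.
Decompose tree/2: cons(a, a) = S,  unit = unit.
Bind S := cons(a, a); no other remaining equation mentions S.
Delete trivial equation unit = unit.
MGU = { X2 -> a, M -> a, Y2 -> c, Y1 -> a, L -> tree(a, a), S -> cons(a, a) }, so S -> cons(a, a).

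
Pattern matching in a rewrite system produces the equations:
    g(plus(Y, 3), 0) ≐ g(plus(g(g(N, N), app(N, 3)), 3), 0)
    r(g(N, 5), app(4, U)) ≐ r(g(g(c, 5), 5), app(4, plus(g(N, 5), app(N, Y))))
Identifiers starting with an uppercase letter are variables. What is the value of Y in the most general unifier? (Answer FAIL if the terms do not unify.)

g(g(g(c, 5), g(c, 5)), app(g(c, 5), 3))

Decompose g/2: plus(Y, 3) ≐ plus(g(g(N, N), app(N, 3)), 3),  0 ≐ 0.
Decompose plus/2: Y ≐ g(g(N, N), app(N, 3)),  3 ≐ 3.
Bind Y := g(g(N, N), app(N, 3)); substituting into the one remaining equation that mentions Y gives: r(g(N, 5), app(4, U)) ≐ r(g(g(c, 5), 5), app(4, plus(g(N, 5), app(N, g(g(N, N), app(N, 3)))))).
Delete trivial equation 3 ≐ 3.
Delete trivial equation 0 ≐ 0.
Decompose r/2: g(N, 5) ≐ g(g(c, 5), 5),  app(4, U) ≐ app(4, plus(g(N, 5), app(N, g(g(N, N), app(N, 3))))).
Decompose g/2: N ≐ g(c, 5),  5 ≐ 5.
Bind N := g(c, 5); substituting into the one remaining equation that mentions N gives: app(4, U) ≐ app(4, plus(g(g(c, 5), 5), app(g(c, 5), g(g(g(c, 5), g(c, 5)), app(g(c, 5), 3))))). Substituting into the earlier binding gives Y := g(g(g(c, 5), g(c, 5)), app(g(c, 5), 3)).
Delete trivial equation 5 ≐ 5.
Decompose app/2: 4 ≐ 4,  U ≐ plus(g(g(c, 5), 5), app(g(c, 5), g(g(g(c, 5), g(c, 5)), app(g(c, 5), 3)))).
Delete trivial equation 4 ≐ 4.
Bind U := plus(g(g(c, 5), 5), app(g(c, 5), g(g(g(c, 5), g(c, 5)), app(g(c, 5), 3)))).
MGU = { Y ↦ g(g(g(c, 5), g(c, 5)), app(g(c, 5), 3)), N ↦ g(c, 5), U ↦ plus(g(g(c, 5), 5), app(g(c, 5), g(g(g(c, 5), g(c, 5)), app(g(c, 5), 3)))) }, so Y ↦ g(g(g(c, 5), g(c, 5)), app(g(c, 5), 3)).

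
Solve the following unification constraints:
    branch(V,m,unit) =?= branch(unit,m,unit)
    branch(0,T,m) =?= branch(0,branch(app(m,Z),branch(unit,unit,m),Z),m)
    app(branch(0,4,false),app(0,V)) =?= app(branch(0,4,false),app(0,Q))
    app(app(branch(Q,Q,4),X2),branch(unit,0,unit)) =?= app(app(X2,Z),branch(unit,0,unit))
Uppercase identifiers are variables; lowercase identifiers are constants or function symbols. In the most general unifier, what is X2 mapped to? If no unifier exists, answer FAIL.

branch(unit,unit,4)

Decompose branch/3: V =?= unit,  m =?= m,  unit =?= unit.
Bind V := unit; substituting into the one remaining equation that mentions V gives: app(branch(0,4,false),app(0,unit)) =?= app(branch(0,4,false),app(0,Q)).
Delete trivial equation m =?= m.
Delete trivial equation unit =?= unit.
Decompose branch/3: 0 =?= 0,  T =?= branch(app(m,Z),branch(unit,unit,m),Z),  m =?= m.
Delete trivial equation 0 =?= 0.
Bind T := branch(app(m,Z),branch(unit,unit,m),Z); no other remaining equation mentions T.
Delete trivial equation m =?= m.
Decompose app/2: branch(0,4,false) =?= branch(0,4,false),  app(0,unit) =?= app(0,Q).
Delete trivial equation branch(0,4,false) =?= branch(0,4,false).
Decompose app/2: 0 =?= 0,  unit =?= Q.
Delete trivial equation 0 =?= 0.
Bind Q := unit; substituting into the remaining equation gives: app(app(branch(unit,unit,4),X2),branch(unit,0,unit)) =?= app(app(X2,Z),branch(unit,0,unit)).
Decompose app/2: app(branch(unit,unit,4),X2) =?= app(X2,Z),  branch(unit,0,unit) =?= branch(unit,0,unit).
Decompose app/2: branch(unit,unit,4) =?= X2,  X2 =?= Z.
Bind X2 := branch(unit,unit,4); substituting into the one remaining equation that mentions X2 gives: branch(unit,unit,4) =?= Z.
Bind Z := branch(unit,unit,4); no other remaining equation mentions Z. Substituting into the earlier binding gives T := branch(app(m,branch(unit,unit,4)),branch(unit,unit,m),branch(unit,unit,4)).
Delete trivial equation branch(unit,0,unit) =?= branch(unit,0,unit).
MGU = { V := unit, T := branch(app(m,branch(unit,unit,4)),branch(unit,unit,m),branch(unit,unit,4)), Q := unit, X2 := branch(unit,unit,4), Z := branch(unit,unit,4) }, so X2 := branch(unit,unit,4).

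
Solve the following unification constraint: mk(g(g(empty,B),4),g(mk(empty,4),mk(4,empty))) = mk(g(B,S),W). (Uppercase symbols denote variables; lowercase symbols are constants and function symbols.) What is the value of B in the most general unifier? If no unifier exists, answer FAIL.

Decompose mk/2: g(g(empty,B),4) = g(B,S),  g(mk(empty,4),mk(4,empty)) = W.
Decompose g/2: g(empty,B) = B,  4 = S.
Occurs check fails: B occurs in g(empty,B); the equation B = g(empty,B) has no finite solution.

FAIL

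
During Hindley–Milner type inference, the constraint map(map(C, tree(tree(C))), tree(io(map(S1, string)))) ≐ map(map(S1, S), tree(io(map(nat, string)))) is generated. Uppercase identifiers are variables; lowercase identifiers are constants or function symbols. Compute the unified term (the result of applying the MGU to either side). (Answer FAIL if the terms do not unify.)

Decompose map/2: map(C, tree(tree(C))) ≐ map(S1, S),  tree(io(map(S1, string))) ≐ tree(io(map(nat, string))).
Decompose map/2: C ≐ S1,  tree(tree(C)) ≐ S.
Bind C := S1; substituting into the one remaining equation that mentions C gives: tree(tree(S1)) ≐ S.
Bind S := tree(tree(S1)); no other remaining equation mentions S.
Decompose tree/1: io(map(S1, string)) ≐ io(map(nat, string)).
Decompose io/1: map(S1, string) ≐ map(nat, string).
Decompose map/2: S1 ≐ nat,  string ≐ string.
Bind S1 := nat; no other remaining equation mentions S1. Substituting into the earlier bindings gives C := nat, S := tree(tree(nat)).
Delete trivial equation string ≐ string.
Applying the MGU to either side gives map(map(nat, tree(tree(nat))), tree(io(map(nat, string)))).

map(map(nat, tree(tree(nat))), tree(io(map(nat, string))))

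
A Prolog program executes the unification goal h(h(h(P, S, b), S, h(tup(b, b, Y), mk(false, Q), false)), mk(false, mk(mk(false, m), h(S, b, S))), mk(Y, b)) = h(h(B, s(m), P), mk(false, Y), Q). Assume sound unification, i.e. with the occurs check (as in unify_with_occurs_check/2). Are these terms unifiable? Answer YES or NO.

Decompose h/3: h(h(P, S, b), S, h(tup(b, b, Y), mk(false, Q), false)) = h(B, s(m), P),  mk(false, mk(mk(false, m), h(S, b, S))) = mk(false, Y),  mk(Y, b) = Q.
Decompose h/3: h(P, S, b) = B,  S = s(m),  h(tup(b, b, Y), mk(false, Q), false) = P.
Bind B := h(P, S, b); no other remaining equation mentions B.
Bind S := s(m); substituting into the one remaining equation that mentions S gives: mk(false, mk(mk(false, m), h(s(m), b, s(m)))) = mk(false, Y). Substituting into the earlier binding gives B := h(P, s(m), b).
Bind P := h(tup(b, b, Y), mk(false, Q), false); no other remaining equation mentions P. Substituting into the earlier binding gives B := h(h(tup(b, b, Y), mk(false, Q), false), s(m), b).
Decompose mk/2: false = false,  mk(mk(false, m), h(s(m), b, s(m))) = Y.
Delete trivial equation false = false.
Bind Y := mk(mk(false, m), h(s(m), b, s(m))); substituting into the remaining equation gives: mk(mk(mk(false, m), h(s(m), b, s(m))), b) = Q. Substituting into the earlier bindings gives B := h(h(tup(b, b, mk(mk(false, m), h(s(m), b, s(m)))), mk(false, Q), false), s(m), b), P := h(tup(b, b, mk(mk(false, m), h(s(m), b, s(m)))), mk(false, Q), false).
Bind Q := mk(mk(mk(false, m), h(s(m), b, s(m))), b). Substituting into the earlier bindings gives B := h(h(tup(b, b, mk(mk(false, m), h(s(m), b, s(m)))), mk(false, mk(mk(mk(false, m), h(s(m), b, s(m))), b)), false), s(m), b), P := h(tup(b, b, mk(mk(false, m), h(s(m), b, s(m)))), mk(false, mk(mk(mk(false, m), h(s(m), b, s(m))), b)), false).
No equations remain and no clash or occurs-check failure arose, so a unifier exists.

YES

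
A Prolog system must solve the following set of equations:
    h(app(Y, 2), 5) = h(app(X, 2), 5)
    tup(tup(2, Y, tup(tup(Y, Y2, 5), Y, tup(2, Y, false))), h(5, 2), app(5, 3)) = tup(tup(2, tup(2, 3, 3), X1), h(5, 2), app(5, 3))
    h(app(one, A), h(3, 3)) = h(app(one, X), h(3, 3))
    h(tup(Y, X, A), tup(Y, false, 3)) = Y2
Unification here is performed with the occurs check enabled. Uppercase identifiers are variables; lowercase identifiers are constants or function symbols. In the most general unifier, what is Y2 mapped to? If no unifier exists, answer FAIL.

h(tup(tup(2, 3, 3), tup(2, 3, 3), tup(2, 3, 3)), tup(tup(2, 3, 3), false, 3))

Decompose h/2: app(Y, 2) = app(X, 2),  5 = 5.
Decompose app/2: Y = X,  2 = 2.
Bind Y := X; substituting into the 2 remaining equations that mention Y gives: tup(tup(2, X, tup(tup(X, Y2, 5), X, tup(2, X, false))), h(5, 2), app(5, 3)) = tup(tup(2, tup(2, 3, 3), X1), h(5, 2), app(5, 3)),  h(tup(X, X, A), tup(X, false, 3)) = Y2.
Delete trivial equation 2 = 2.
Delete trivial equation 5 = 5.
Decompose tup/3: tup(2, X, tup(tup(X, Y2, 5), X, tup(2, X, false))) = tup(2, tup(2, 3, 3), X1),  h(5, 2) = h(5, 2),  app(5, 3) = app(5, 3).
Decompose tup/3: 2 = 2,  X = tup(2, 3, 3),  tup(tup(X, Y2, 5), X, tup(2, X, false)) = X1.
Delete trivial equation 2 = 2.
Bind X := tup(2, 3, 3); substituting into the 3 remaining equations that mention X gives: tup(tup(tup(2, 3, 3), Y2, 5), tup(2, 3, 3), tup(2, tup(2, 3, 3), false)) = X1,  h(app(one, A), h(3, 3)) = h(app(one, tup(2, 3, 3)), h(3, 3)),  h(tup(tup(2, 3, 3), tup(2, 3, 3), A), tup(tup(2, 3, 3), false, 3)) = Y2. Substituting into the earlier binding gives Y := tup(2, 3, 3).
Bind X1 := tup(tup(tup(2, 3, 3), Y2, 5), tup(2, 3, 3), tup(2, tup(2, 3, 3), false)); no other remaining equation mentions X1.
Delete trivial equation h(5, 2) = h(5, 2).
Delete trivial equation app(5, 3) = app(5, 3).
Decompose h/2: app(one, A) = app(one, tup(2, 3, 3)),  h(3, 3) = h(3, 3).
Decompose app/2: one = one,  A = tup(2, 3, 3).
Delete trivial equation one = one.
Bind A := tup(2, 3, 3); substituting into the one remaining equation that mentions A gives: h(tup(tup(2, 3, 3), tup(2, 3, 3), tup(2, 3, 3)), tup(tup(2, 3, 3), false, 3)) = Y2.
Delete trivial equation h(3, 3) = h(3, 3).
Bind Y2 := h(tup(tup(2, 3, 3), tup(2, 3, 3), tup(2, 3, 3)), tup(tup(2, 3, 3), false, 3)). Substituting into the earlier binding gives X1 := tup(tup(tup(2, 3, 3), h(tup(tup(2, 3, 3), tup(2, 3, 3), tup(2, 3, 3)), tup(tup(2, 3, 3), false, 3)), 5), tup(2, 3, 3), tup(2, tup(2, 3, 3), false)).
MGU = { Y = tup(2, 3, 3), X = tup(2, 3, 3), X1 = tup(tup(tup(2, 3, 3), h(tup(tup(2, 3, 3), tup(2, 3, 3), tup(2, 3, 3)), tup(tup(2, 3, 3), false, 3)), 5), tup(2, 3, 3), tup(2, tup(2, 3, 3), false)), A = tup(2, 3, 3), Y2 = h(tup(tup(2, 3, 3), tup(2, 3, 3), tup(2, 3, 3)), tup(tup(2, 3, 3), false, 3)) }, so Y2 = h(tup(tup(2, 3, 3), tup(2, 3, 3), tup(2, 3, 3)), tup(tup(2, 3, 3), false, 3)).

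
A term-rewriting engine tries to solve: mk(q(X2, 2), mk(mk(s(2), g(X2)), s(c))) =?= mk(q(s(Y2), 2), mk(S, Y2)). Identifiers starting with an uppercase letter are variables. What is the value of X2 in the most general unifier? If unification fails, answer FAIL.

s(s(c))

Decompose mk/2: q(X2, 2) =?= q(s(Y2), 2),  mk(mk(s(2), g(X2)), s(c)) =?= mk(S, Y2).
Decompose q/2: X2 =?= s(Y2),  2 =?= 2.
Bind X2 := s(Y2); substituting into the one remaining equation that mentions X2 gives: mk(mk(s(2), g(s(Y2))), s(c)) =?= mk(S, Y2).
Delete trivial equation 2 =?= 2.
Decompose mk/2: mk(s(2), g(s(Y2))) =?= S,  s(c) =?= Y2.
Bind S := mk(s(2), g(s(Y2))); no other remaining equation mentions S.
Bind Y2 := s(c). Substituting into the earlier bindings gives X2 := s(s(c)), S := mk(s(2), g(s(s(c)))).
MGU = { X2 := s(s(c)), S := mk(s(2), g(s(s(c)))), Y2 := s(c) }, so X2 := s(s(c)).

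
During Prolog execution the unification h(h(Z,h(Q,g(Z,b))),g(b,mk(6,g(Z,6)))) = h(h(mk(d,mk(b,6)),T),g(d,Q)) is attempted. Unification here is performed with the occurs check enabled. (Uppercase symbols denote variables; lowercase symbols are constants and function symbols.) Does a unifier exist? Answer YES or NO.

NO

Decompose h/2: h(Z,h(Q,g(Z,b))) = h(mk(d,mk(b,6)),T),  g(b,mk(6,g(Z,6))) = g(d,Q).
Decompose h/2: Z = mk(d,mk(b,6)),  h(Q,g(Z,b)) = T.
Bind Z := mk(d,mk(b,6)); substituting into the remaining equations gives: h(Q,g(mk(d,mk(b,6)),b)) = T,  g(b,mk(6,g(mk(d,mk(b,6)),6))) = g(d,Q).
Bind T := h(Q,g(mk(d,mk(b,6)),b)); no other remaining equation mentions T.
Decompose g/2: b = d,  mk(6,g(mk(d,mk(b,6)),6)) = Q.
Clash: constants b and d differ; no unifier exists.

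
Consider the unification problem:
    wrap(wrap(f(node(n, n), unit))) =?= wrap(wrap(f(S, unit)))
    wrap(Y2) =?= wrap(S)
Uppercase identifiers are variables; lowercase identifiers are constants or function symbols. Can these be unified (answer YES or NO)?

Decompose wrap/1: wrap(f(node(n, n), unit)) =?= wrap(f(S, unit)).
Decompose wrap/1: f(node(n, n), unit) =?= f(S, unit).
Decompose f/2: node(n, n) =?= S,  unit =?= unit.
Bind S := node(n, n); substituting into the one remaining equation that mentions S gives: wrap(Y2) =?= wrap(node(n, n)).
Delete trivial equation unit =?= unit.
Decompose wrap/1: Y2 =?= node(n, n).
Bind Y2 := node(n, n).
No equations remain and no clash or occurs-check failure arose, so a unifier exists.

YES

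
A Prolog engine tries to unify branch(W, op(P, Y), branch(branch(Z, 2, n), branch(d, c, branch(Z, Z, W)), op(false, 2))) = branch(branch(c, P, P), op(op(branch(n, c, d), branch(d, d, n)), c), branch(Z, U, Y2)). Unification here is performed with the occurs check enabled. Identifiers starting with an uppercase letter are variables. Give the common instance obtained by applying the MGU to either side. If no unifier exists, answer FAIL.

Decompose branch/3: W = branch(c, P, P),  op(P, Y) = op(op(branch(n, c, d), branch(d, d, n)), c),  branch(branch(Z, 2, n), branch(d, c, branch(Z, Z, W)), op(false, 2)) = branch(Z, U, Y2).
Bind W := branch(c, P, P); substituting into the one remaining equation that mentions W gives: branch(branch(Z, 2, n), branch(d, c, branch(Z, Z, branch(c, P, P))), op(false, 2)) = branch(Z, U, Y2).
Decompose op/2: P = op(branch(n, c, d), branch(d, d, n)),  Y = c.
Bind P := op(branch(n, c, d), branch(d, d, n)); substituting into the one remaining equation that mentions P gives: branch(branch(Z, 2, n), branch(d, c, branch(Z, Z, branch(c, op(branch(n, c, d), branch(d, d, n)), op(branch(n, c, d), branch(d, d, n))))), op(false, 2)) = branch(Z, U, Y2). Substituting into the earlier binding gives W := branch(c, op(branch(n, c, d), branch(d, d, n)), op(branch(n, c, d), branch(d, d, n))).
Bind Y := c; no other remaining equation mentions Y.
Decompose branch/3: branch(Z, 2, n) = Z,  branch(d, c, branch(Z, Z, branch(c, op(branch(n, c, d), branch(d, d, n)), op(branch(n, c, d), branch(d, d, n))))) = U,  op(false, 2) = Y2.
Occurs check fails: Z occurs in branch(Z, 2, n); the equation Z = branch(Z, 2, n) has no finite solution.

FAIL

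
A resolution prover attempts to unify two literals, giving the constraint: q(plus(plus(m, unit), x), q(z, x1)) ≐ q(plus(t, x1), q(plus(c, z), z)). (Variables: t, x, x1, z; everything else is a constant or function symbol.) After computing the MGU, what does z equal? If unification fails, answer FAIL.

FAIL

Decompose q/2: plus(plus(m, unit), x) ≐ plus(t, x1),  q(z, x1) ≐ q(plus(c, z), z).
Decompose plus/2: plus(m, unit) ≐ t,  x ≐ x1.
Bind t := plus(m, unit); no other remaining equation mentions t.
Bind x := x1; no other remaining equation mentions x.
Decompose q/2: z ≐ plus(c, z),  x1 ≐ z.
Occurs check fails: z occurs in plus(c, z); the equation z ≐ plus(c, z) has no finite solution.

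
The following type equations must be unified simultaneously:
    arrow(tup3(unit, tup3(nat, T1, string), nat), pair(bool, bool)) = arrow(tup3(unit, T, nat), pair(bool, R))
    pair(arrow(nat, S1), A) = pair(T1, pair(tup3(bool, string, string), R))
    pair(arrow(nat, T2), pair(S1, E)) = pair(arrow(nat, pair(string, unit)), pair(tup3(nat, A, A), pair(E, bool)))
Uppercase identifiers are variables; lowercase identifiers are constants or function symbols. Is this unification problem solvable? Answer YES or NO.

NO

Decompose arrow/2: tup3(unit, tup3(nat, T1, string), nat) = tup3(unit, T, nat),  pair(bool, bool) = pair(bool, R).
Decompose tup3/3: unit = unit,  tup3(nat, T1, string) = T,  nat = nat.
Delete trivial equation unit = unit.
Bind T := tup3(nat, T1, string); no other remaining equation mentions T.
Delete trivial equation nat = nat.
Decompose pair/2: bool = bool,  bool = R.
Delete trivial equation bool = bool.
Bind R := bool; substituting into the one remaining equation that mentions R gives: pair(arrow(nat, S1), A) = pair(T1, pair(tup3(bool, string, string), bool)).
Decompose pair/2: arrow(nat, S1) = T1,  A = pair(tup3(bool, string, string), bool).
Bind T1 := arrow(nat, S1); no other remaining equation mentions T1. Substituting into the earlier binding gives T := tup3(nat, arrow(nat, S1), string).
Bind A := pair(tup3(bool, string, string), bool); substituting into the remaining equation gives: pair(arrow(nat, T2), pair(S1, E)) = pair(arrow(nat, pair(string, unit)), pair(tup3(nat, pair(tup3(bool, string, string), bool), pair(tup3(bool, string, string), bool)), pair(E, bool))).
Decompose pair/2: arrow(nat, T2) = arrow(nat, pair(string, unit)),  pair(S1, E) = pair(tup3(nat, pair(tup3(bool, string, string), bool), pair(tup3(bool, string, string), bool)), pair(E, bool)).
Decompose arrow/2: nat = nat,  T2 = pair(string, unit).
Delete trivial equation nat = nat.
Bind T2 := pair(string, unit); no other remaining equation mentions T2.
Decompose pair/2: S1 = tup3(nat, pair(tup3(bool, string, string), bool), pair(tup3(bool, string, string), bool)),  E = pair(E, bool).
Bind S1 := tup3(nat, pair(tup3(bool, string, string), bool), pair(tup3(bool, string, string), bool)); no other remaining equation mentions S1. Substituting into the earlier bindings gives T := tup3(nat, arrow(nat, tup3(nat, pair(tup3(bool, string, string), bool), pair(tup3(bool, string, string), bool))), string), T1 := arrow(nat, tup3(nat, pair(tup3(bool, string, string), bool), pair(tup3(bool, string, string), bool))).
Occurs check fails: E occurs in pair(E, bool); the equation E = pair(E, bool) has no finite solution.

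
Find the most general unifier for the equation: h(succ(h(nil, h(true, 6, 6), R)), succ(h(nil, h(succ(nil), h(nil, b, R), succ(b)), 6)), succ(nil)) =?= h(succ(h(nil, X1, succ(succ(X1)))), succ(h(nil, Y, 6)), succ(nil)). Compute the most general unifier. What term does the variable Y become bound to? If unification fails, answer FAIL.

h(succ(nil), h(nil, b, succ(succ(h(true, 6, 6)))), succ(b))

Decompose h/3: succ(h(nil, h(true, 6, 6), R)) =?= succ(h(nil, X1, succ(succ(X1)))),  succ(h(nil, h(succ(nil), h(nil, b, R), succ(b)), 6)) =?= succ(h(nil, Y, 6)),  succ(nil) =?= succ(nil).
Decompose succ/1: h(nil, h(true, 6, 6), R) =?= h(nil, X1, succ(succ(X1))).
Decompose h/3: nil =?= nil,  h(true, 6, 6) =?= X1,  R =?= succ(succ(X1)).
Delete trivial equation nil =?= nil.
Bind X1 := h(true, 6, 6); substituting into the one remaining equation that mentions X1 gives: R =?= succ(succ(h(true, 6, 6))).
Bind R := succ(succ(h(true, 6, 6))); substituting into the one remaining equation that mentions R gives: succ(h(nil, h(succ(nil), h(nil, b, succ(succ(h(true, 6, 6)))), succ(b)), 6)) =?= succ(h(nil, Y, 6)).
Decompose succ/1: h(nil, h(succ(nil), h(nil, b, succ(succ(h(true, 6, 6)))), succ(b)), 6) =?= h(nil, Y, 6).
Decompose h/3: nil =?= nil,  h(succ(nil), h(nil, b, succ(succ(h(true, 6, 6)))), succ(b)) =?= Y,  6 =?= 6.
Delete trivial equation nil =?= nil.
Bind Y := h(succ(nil), h(nil, b, succ(succ(h(true, 6, 6)))), succ(b)); no other remaining equation mentions Y.
Delete trivial equation 6 =?= 6.
Delete trivial equation succ(nil) =?= succ(nil).
MGU = { X1 -> h(true, 6, 6), R -> succ(succ(h(true, 6, 6))), Y -> h(succ(nil), h(nil, b, succ(succ(h(true, 6, 6)))), succ(b)) }, so Y -> h(succ(nil), h(nil, b, succ(succ(h(true, 6, 6)))), succ(b)).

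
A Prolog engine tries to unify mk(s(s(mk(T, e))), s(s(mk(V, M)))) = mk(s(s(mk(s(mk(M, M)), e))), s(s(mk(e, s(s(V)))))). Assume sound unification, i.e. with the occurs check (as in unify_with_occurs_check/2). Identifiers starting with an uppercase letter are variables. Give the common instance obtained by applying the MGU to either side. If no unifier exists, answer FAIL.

mk(s(s(mk(s(mk(s(s(e)), s(s(e)))), e))), s(s(mk(e, s(s(e))))))

Decompose mk/2: s(s(mk(T, e))) = s(s(mk(s(mk(M, M)), e))),  s(s(mk(V, M))) = s(s(mk(e, s(s(V))))).
Decompose s/1: s(mk(T, e)) = s(mk(s(mk(M, M)), e)).
Decompose s/1: mk(T, e) = mk(s(mk(M, M)), e).
Decompose mk/2: T = s(mk(M, M)),  e = e.
Bind T := s(mk(M, M)); no other remaining equation mentions T.
Delete trivial equation e = e.
Decompose s/1: s(mk(V, M)) = s(mk(e, s(s(V)))).
Decompose s/1: mk(V, M) = mk(e, s(s(V))).
Decompose mk/2: V = e,  M = s(s(V)).
Bind V := e; substituting into the remaining equation gives: M = s(s(e)).
Bind M := s(s(e)). Substituting into the earlier binding gives T := s(mk(s(s(e)), s(s(e)))).
Applying the MGU to either side gives mk(s(s(mk(s(mk(s(s(e)), s(s(e)))), e))), s(s(mk(e, s(s(e)))))).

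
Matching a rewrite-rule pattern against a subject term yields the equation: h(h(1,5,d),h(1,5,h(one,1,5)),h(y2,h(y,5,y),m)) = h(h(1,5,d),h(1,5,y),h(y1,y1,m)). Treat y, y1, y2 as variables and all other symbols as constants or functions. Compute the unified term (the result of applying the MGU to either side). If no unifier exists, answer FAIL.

Decompose h/3: h(1,5,d) = h(1,5,d),  h(1,5,h(one,1,5)) = h(1,5,y),  h(y2,h(y,5,y),m) = h(y1,y1,m).
Delete trivial equation h(1,5,d) = h(1,5,d).
Decompose h/3: 1 = 1,  5 = 5,  h(one,1,5) = y.
Delete trivial equation 1 = 1.
Delete trivial equation 5 = 5.
Bind y := h(one,1,5); substituting into the remaining equation gives: h(y2,h(h(one,1,5),5,h(one,1,5)),m) = h(y1,y1,m).
Decompose h/3: y2 = y1,  h(h(one,1,5),5,h(one,1,5)) = y1,  m = m.
Bind y2 := y1; no other remaining equation mentions y2.
Bind y1 := h(h(one,1,5),5,h(one,1,5)); no other remaining equation mentions y1. Substituting into the earlier binding gives y2 := h(h(one,1,5),5,h(one,1,5)).
Delete trivial equation m = m.
Applying the MGU to either side gives h(h(1,5,d),h(1,5,h(one,1,5)),h(h(h(one,1,5),5,h(one,1,5)),h(h(one,1,5),5,h(one,1,5)),m)).

h(h(1,5,d),h(1,5,h(one,1,5)),h(h(h(one,1,5),5,h(one,1,5)),h(h(one,1,5),5,h(one,1,5)),m))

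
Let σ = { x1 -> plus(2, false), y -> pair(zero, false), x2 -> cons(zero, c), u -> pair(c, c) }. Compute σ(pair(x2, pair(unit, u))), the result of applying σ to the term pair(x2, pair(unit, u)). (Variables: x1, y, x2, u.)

Replace each occurrence of x2 with cons(zero, c).
Replace each occurrence of u with pair(c, c).
Result: pair(cons(zero, c), pair(unit, pair(c, c))).

pair(cons(zero, c), pair(unit, pair(c, c)))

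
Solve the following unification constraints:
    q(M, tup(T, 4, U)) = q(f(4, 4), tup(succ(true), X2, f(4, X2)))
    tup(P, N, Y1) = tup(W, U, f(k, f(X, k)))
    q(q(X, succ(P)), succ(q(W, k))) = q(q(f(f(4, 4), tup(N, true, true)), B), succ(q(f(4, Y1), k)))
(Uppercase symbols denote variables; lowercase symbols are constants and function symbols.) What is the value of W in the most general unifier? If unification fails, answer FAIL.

f(4, f(k, f(f(f(4, 4), tup(f(4, 4), true, true)), k)))

Decompose q/2: M = f(4, 4),  tup(T, 4, U) = tup(succ(true), X2, f(4, X2)).
Bind M := f(4, 4); no other remaining equation mentions M.
Decompose tup/3: T = succ(true),  4 = X2,  U = f(4, X2).
Bind T := succ(true); no other remaining equation mentions T.
Bind X2 := 4; substituting into the one remaining equation that mentions X2 gives: U = f(4, 4).
Bind U := f(4, 4); substituting into the one remaining equation that mentions U gives: tup(P, N, Y1) = tup(W, f(4, 4), f(k, f(X, k))).
Decompose tup/3: P = W,  N = f(4, 4),  Y1 = f(k, f(X, k)).
Bind P := W; substituting into the one remaining equation that mentions P gives: q(q(X, succ(W)), succ(q(W, k))) = q(q(f(f(4, 4), tup(N, true, true)), B), succ(q(f(4, Y1), k))).
Bind N := f(4, 4); substituting into the one remaining equation that mentions N gives: q(q(X, succ(W)), succ(q(W, k))) = q(q(f(f(4, 4), tup(f(4, 4), true, true)), B), succ(q(f(4, Y1), k))).
Bind Y1 := f(k, f(X, k)); substituting into the remaining equation gives: q(q(X, succ(W)), succ(q(W, k))) = q(q(f(f(4, 4), tup(f(4, 4), true, true)), B), succ(q(f(4, f(k, f(X, k))), k))).
Decompose q/2: q(X, succ(W)) = q(f(f(4, 4), tup(f(4, 4), true, true)), B),  succ(q(W, k)) = succ(q(f(4, f(k, f(X, k))), k)).
Decompose q/2: X = f(f(4, 4), tup(f(4, 4), true, true)),  succ(W) = B.
Bind X := f(f(4, 4), tup(f(4, 4), true, true)); substituting into the one remaining equation that mentions X gives: succ(q(W, k)) = succ(q(f(4, f(k, f(f(f(4, 4), tup(f(4, 4), true, true)), k))), k)). Substituting into the earlier binding gives Y1 := f(k, f(f(f(4, 4), tup(f(4, 4), true, true)), k)).
Bind B := succ(W); no other remaining equation mentions B.
Decompose succ/1: q(W, k) = q(f(4, f(k, f(f(f(4, 4), tup(f(4, 4), true, true)), k))), k).
Decompose q/2: W = f(4, f(k, f(f(f(4, 4), tup(f(4, 4), true, true)), k))),  k = k.
Bind W := f(4, f(k, f(f(f(4, 4), tup(f(4, 4), true, true)), k))); no other remaining equation mentions W. Substituting into the earlier bindings gives P := f(4, f(k, f(f(f(4, 4), tup(f(4, 4), true, true)), k))), B := succ(f(4, f(k, f(f(f(4, 4), tup(f(4, 4), true, true)), k)))).
Delete trivial equation k = k.
MGU = { M := f(4, 4), T := succ(true), X2 := 4, U := f(4, 4), P := f(4, f(k, f(f(f(4, 4), tup(f(4, 4), true, true)), k))), N := f(4, 4), Y1 := f(k, f(f(f(4, 4), tup(f(4, 4), true, true)), k)), X := f(f(4, 4), tup(f(4, 4), true, true)), B := succ(f(4, f(k, f(f(f(4, 4), tup(f(4, 4), true, true)), k)))), W := f(4, f(k, f(f(f(4, 4), tup(f(4, 4), true, true)), k))) }, so W := f(4, f(k, f(f(f(4, 4), tup(f(4, 4), true, true)), k))).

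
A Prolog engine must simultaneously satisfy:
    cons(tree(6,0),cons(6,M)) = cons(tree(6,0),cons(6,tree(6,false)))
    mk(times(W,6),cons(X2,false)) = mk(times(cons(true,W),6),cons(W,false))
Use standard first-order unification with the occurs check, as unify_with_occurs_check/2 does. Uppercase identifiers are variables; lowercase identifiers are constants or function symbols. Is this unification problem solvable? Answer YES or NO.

NO

Decompose cons/2: tree(6,0) = tree(6,0),  cons(6,M) = cons(6,tree(6,false)).
Delete trivial equation tree(6,0) = tree(6,0).
Decompose cons/2: 6 = 6,  M = tree(6,false).
Delete trivial equation 6 = 6.
Bind M := tree(6,false); no other remaining equation mentions M.
Decompose mk/2: times(W,6) = times(cons(true,W),6),  cons(X2,false) = cons(W,false).
Decompose times/2: W = cons(true,W),  6 = 6.
Occurs check fails: W occurs in cons(true,W); the equation W = cons(true,W) has no finite solution.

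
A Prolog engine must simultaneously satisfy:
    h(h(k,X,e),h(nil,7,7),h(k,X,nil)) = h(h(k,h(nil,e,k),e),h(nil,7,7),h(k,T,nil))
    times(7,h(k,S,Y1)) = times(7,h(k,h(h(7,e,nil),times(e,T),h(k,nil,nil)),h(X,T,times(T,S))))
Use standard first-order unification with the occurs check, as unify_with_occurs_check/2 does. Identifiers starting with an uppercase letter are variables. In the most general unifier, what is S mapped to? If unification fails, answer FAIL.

h(h(7,e,nil),times(e,h(nil,e,k)),h(k,nil,nil))

Decompose h/3: h(k,X,e) = h(k,h(nil,e,k),e),  h(nil,7,7) = h(nil,7,7),  h(k,X,nil) = h(k,T,nil).
Decompose h/3: k = k,  X = h(nil,e,k),  e = e.
Delete trivial equation k = k.
Bind X := h(nil,e,k); substituting into the 2 remaining equations that mention X gives: h(k,h(nil,e,k),nil) = h(k,T,nil),  times(7,h(k,S,Y1)) = times(7,h(k,h(h(7,e,nil),times(e,T),h(k,nil,nil)),h(h(nil,e,k),T,times(T,S)))).
Delete trivial equation e = e.
Delete trivial equation h(nil,7,7) = h(nil,7,7).
Decompose h/3: k = k,  h(nil,e,k) = T,  nil = nil.
Delete trivial equation k = k.
Bind T := h(nil,e,k); substituting into the one remaining equation that mentions T gives: times(7,h(k,S,Y1)) = times(7,h(k,h(h(7,e,nil),times(e,h(nil,e,k)),h(k,nil,nil)),h(h(nil,e,k),h(nil,e,k),times(h(nil,e,k),S)))).
Delete trivial equation nil = nil.
Decompose times/2: 7 = 7,  h(k,S,Y1) = h(k,h(h(7,e,nil),times(e,h(nil,e,k)),h(k,nil,nil)),h(h(nil,e,k),h(nil,e,k),times(h(nil,e,k),S))).
Delete trivial equation 7 = 7.
Decompose h/3: k = k,  S = h(h(7,e,nil),times(e,h(nil,e,k)),h(k,nil,nil)),  Y1 = h(h(nil,e,k),h(nil,e,k),times(h(nil,e,k),S)).
Delete trivial equation k = k.
Bind S := h(h(7,e,nil),times(e,h(nil,e,k)),h(k,nil,nil)); substituting into the remaining equation gives: Y1 = h(h(nil,e,k),h(nil,e,k),times(h(nil,e,k),h(h(7,e,nil),times(e,h(nil,e,k)),h(k,nil,nil)))).
Bind Y1 := h(h(nil,e,k),h(nil,e,k),times(h(nil,e,k),h(h(7,e,nil),times(e,h(nil,e,k)),h(k,nil,nil)))).
MGU = { X -> h(nil,e,k), T -> h(nil,e,k), S -> h(h(7,e,nil),times(e,h(nil,e,k)),h(k,nil,nil)), Y1 -> h(h(nil,e,k),h(nil,e,k),times(h(nil,e,k),h(h(7,e,nil),times(e,h(nil,e,k)),h(k,nil,nil)))) }, so S -> h(h(7,e,nil),times(e,h(nil,e,k)),h(k,nil,nil)).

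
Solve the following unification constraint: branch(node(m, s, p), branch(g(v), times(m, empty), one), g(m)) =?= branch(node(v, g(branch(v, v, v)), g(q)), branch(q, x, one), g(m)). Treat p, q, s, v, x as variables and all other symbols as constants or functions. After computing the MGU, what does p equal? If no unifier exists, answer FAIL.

g(g(m))

Decompose branch/3: node(m, s, p) =?= node(v, g(branch(v, v, v)), g(q)),  branch(g(v), times(m, empty), one) =?= branch(q, x, one),  g(m) =?= g(m).
Decompose node/3: m =?= v,  s =?= g(branch(v, v, v)),  p =?= g(q).
Bind v := m; substituting into the 2 remaining equations that mention v gives: s =?= g(branch(m, m, m)),  branch(g(m), times(m, empty), one) =?= branch(q, x, one).
Bind s := g(branch(m, m, m)); no other remaining equation mentions s.
Bind p := g(q); no other remaining equation mentions p.
Decompose branch/3: g(m) =?= q,  times(m, empty) =?= x,  one =?= one.
Bind q := g(m); no other remaining equation mentions q. Substituting into the earlier binding gives p := g(g(m)).
Bind x := times(m, empty); no other remaining equation mentions x.
Delete trivial equation one =?= one.
Delete trivial equation g(m) =?= g(m).
MGU = { v -> m, s -> g(branch(m, m, m)), p -> g(g(m)), q -> g(m), x -> times(m, empty) }, so p -> g(g(m)).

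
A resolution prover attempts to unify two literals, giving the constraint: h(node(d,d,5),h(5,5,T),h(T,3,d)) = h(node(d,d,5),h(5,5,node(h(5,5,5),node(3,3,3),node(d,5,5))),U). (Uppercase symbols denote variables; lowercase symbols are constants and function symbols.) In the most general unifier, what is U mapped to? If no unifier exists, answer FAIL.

h(node(h(5,5,5),node(3,3,3),node(d,5,5)),3,d)

Decompose h/3: node(d,d,5) = node(d,d,5),  h(5,5,T) = h(5,5,node(h(5,5,5),node(3,3,3),node(d,5,5))),  h(T,3,d) = U.
Delete trivial equation node(d,d,5) = node(d,d,5).
Decompose h/3: 5 = 5,  5 = 5,  T = node(h(5,5,5),node(3,3,3),node(d,5,5)).
Delete trivial equation 5 = 5.
Delete trivial equation 5 = 5.
Bind T := node(h(5,5,5),node(3,3,3),node(d,5,5)); substituting into the remaining equation gives: h(node(h(5,5,5),node(3,3,3),node(d,5,5)),3,d) = U.
Bind U := h(node(h(5,5,5),node(3,3,3),node(d,5,5)),3,d).
MGU = { T -> node(h(5,5,5),node(3,3,3),node(d,5,5)), U -> h(node(h(5,5,5),node(3,3,3),node(d,5,5)),3,d) }, so U -> h(node(h(5,5,5),node(3,3,3),node(d,5,5)),3,d).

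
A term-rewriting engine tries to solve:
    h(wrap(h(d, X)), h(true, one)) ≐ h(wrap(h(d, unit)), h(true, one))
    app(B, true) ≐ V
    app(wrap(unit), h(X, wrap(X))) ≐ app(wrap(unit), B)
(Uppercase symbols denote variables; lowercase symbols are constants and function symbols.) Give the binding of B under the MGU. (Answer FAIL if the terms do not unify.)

Decompose h/2: wrap(h(d, X)) ≐ wrap(h(d, unit)),  h(true, one) ≐ h(true, one).
Decompose wrap/1: h(d, X) ≐ h(d, unit).
Decompose h/2: d ≐ d,  X ≐ unit.
Delete trivial equation d ≐ d.
Bind X := unit; substituting into the one remaining equation that mentions X gives: app(wrap(unit), h(unit, wrap(unit))) ≐ app(wrap(unit), B).
Delete trivial equation h(true, one) ≐ h(true, one).
Bind V := app(B, true); no other remaining equation mentions V.
Decompose app/2: wrap(unit) ≐ wrap(unit),  h(unit, wrap(unit)) ≐ B.
Delete trivial equation wrap(unit) ≐ wrap(unit).
Bind B := h(unit, wrap(unit)). Substituting into the earlier binding gives V := app(h(unit, wrap(unit)), true).
MGU = { X ↦ unit, V ↦ app(h(unit, wrap(unit)), true), B ↦ h(unit, wrap(unit)) }, so B ↦ h(unit, wrap(unit)).

h(unit, wrap(unit))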